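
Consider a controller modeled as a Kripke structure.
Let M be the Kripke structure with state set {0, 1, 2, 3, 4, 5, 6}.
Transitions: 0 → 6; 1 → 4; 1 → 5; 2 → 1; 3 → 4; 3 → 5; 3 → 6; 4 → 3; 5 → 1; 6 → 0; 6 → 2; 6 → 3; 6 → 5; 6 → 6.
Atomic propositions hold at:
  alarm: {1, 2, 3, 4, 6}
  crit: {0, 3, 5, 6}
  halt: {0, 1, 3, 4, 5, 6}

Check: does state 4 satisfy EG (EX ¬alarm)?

Sat(¬alarm) = {0, 5}
Sat(EX ¬alarm) = {s : some successor in {0, 5}} = {1, 3, 6}
EG (EX ¬alarm): greatest fixpoint, start Z0 = {1, 3, 6}, keep only states in Sat with some successor in Z. Z1 = {3, 6}; fixed.
Sat(EG (EX ¬alarm)) = {3, 6}
4 ∉ Sat(EG (EX ¬alarm)) = {3, 6}, so the formula does not hold at 4.

No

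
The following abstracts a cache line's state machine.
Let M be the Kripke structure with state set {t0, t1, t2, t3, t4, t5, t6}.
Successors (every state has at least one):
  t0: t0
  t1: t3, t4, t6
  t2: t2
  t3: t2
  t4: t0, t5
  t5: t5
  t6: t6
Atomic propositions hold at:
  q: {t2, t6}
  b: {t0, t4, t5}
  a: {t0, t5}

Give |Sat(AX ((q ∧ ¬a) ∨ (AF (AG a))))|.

Sat(¬a) = {t1, t2, t3, t4, t6}
Sat(q ∧ ¬a) = {t2, t6}
AG a: greatest fixpoint, start Z0 = {t0, t5}, keep only states in Sat with every successor in Z. Already a fixed point.
Sat(AG a) = {t0, t5}
AF (AG a): least fixpoint, start Z0 = {t0, t5}, add states with every successor in Z. Z1 = {t0, t4, t5}; fixed.
Sat(AF (AG a)) = {t0, t4, t5}
Sat((q ∧ ¬a) ∨ (AF (AG a))) = {t0, t2, t4, t5, t6}
Sat(AX ((q ∧ ¬a) ∨ (AF (AG a)))) = {s : every successor in {t0, t2, t4, t5, t6}} = {t0, t2, t3, t4, t5, t6}
|Sat(AX ((q ∧ ¬a) ∨ (AF (AG a))))| = |{t0, t2, t3, t4, t5, t6}| = 6.

6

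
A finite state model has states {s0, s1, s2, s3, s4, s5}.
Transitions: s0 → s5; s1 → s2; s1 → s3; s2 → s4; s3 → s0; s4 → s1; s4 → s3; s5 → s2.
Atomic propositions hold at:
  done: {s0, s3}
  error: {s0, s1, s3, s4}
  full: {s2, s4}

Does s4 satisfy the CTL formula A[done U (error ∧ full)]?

Sat(error ∧ full) = {s4}
A[done U (error ∧ full)]: least fixpoint, start Z0 = Sat((error ∧ full)) = {s4}, add states in Sat(done) with every successor in Z. Already a fixed point.
Sat(A[done U (error ∧ full)]) = {s4}
s4 ∈ Sat(A[done U (error ∧ full)]) = {s4}, so the formula holds at s4.

Yes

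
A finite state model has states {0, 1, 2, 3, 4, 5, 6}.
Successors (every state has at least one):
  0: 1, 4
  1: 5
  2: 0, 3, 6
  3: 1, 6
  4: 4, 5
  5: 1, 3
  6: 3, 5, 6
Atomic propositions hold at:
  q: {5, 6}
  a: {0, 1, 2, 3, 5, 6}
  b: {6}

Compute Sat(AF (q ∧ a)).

{1, 3, 5, 6}

Sat(q ∧ a) = {5, 6}
AF (q ∧ a): least fixpoint, start Z0 = {5, 6}, add states with every successor in Z. Z1 = {1, 5, 6}; Z2 = {1, 3, 5, 6}; fixed.
Sat(AF (q ∧ a)) = {1, 3, 5, 6}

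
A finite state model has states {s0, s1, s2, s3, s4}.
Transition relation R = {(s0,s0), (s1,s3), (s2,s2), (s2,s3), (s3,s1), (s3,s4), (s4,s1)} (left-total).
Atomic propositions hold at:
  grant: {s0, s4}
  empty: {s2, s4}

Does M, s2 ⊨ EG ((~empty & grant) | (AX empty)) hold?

Sat(~empty) = {s0, s1, s3}
Sat(~empty & grant) = {s0}
Sat(AX empty) = {s : every successor in {s2, s4}} = ∅
Sat((~empty & grant) | (AX empty)) = {s0}
EG ((~empty & grant) | (AX empty)): greatest fixpoint, start Z0 = {s0}, keep only states in Sat with some successor in Z. Already a fixed point.
Sat(EG ((~empty & grant) | (AX empty))) = {s0}
s2 ∉ Sat(EG ((~empty & grant) | (AX empty))) = {s0}, so the formula does not hold at s2.

No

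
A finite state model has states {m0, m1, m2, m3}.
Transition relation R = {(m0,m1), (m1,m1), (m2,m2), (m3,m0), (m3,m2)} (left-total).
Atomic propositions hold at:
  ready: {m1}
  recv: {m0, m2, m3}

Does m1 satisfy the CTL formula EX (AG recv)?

No

AG recv: greatest fixpoint, start Z0 = {m0, m2, m3}, keep only states in Sat with every successor in Z. Z1 = {m2, m3}; Z2 = {m2}; fixed.
Sat(AG recv) = {m2}
Sat(EX (AG recv)) = {s : some successor in {m2}} = {m2, m3}
m1 ∉ Sat(EX (AG recv)) = {m2, m3}, so the formula does not hold at m1.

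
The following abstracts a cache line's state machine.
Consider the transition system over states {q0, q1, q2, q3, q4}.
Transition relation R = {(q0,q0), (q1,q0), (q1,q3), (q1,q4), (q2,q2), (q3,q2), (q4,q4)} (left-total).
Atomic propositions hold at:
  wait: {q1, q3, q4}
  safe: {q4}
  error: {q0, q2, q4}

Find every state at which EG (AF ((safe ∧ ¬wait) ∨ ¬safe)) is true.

{q0, q1, q2, q3}

Sat(¬wait) = {q0, q2}
Sat(safe ∧ ¬wait) = ∅
Sat(¬safe) = {q0, q1, q2, q3}
Sat((safe ∧ ¬wait) ∨ ¬safe) = {q0, q1, q2, q3}
AF ((safe ∧ ¬wait) ∨ ¬safe): least fixpoint, start Z0 = {q0, q1, q2, q3}, add states with every successor in Z. Already a fixed point.
Sat(AF ((safe ∧ ¬wait) ∨ ¬safe)) = {q0, q1, q2, q3}
EG (AF ((safe ∧ ¬wait) ∨ ¬safe)): greatest fixpoint, start Z0 = {q0, q1, q2, q3}, keep only states in Sat with some successor in Z. Already a fixed point.
Sat(EG (AF ((safe ∧ ¬wait) ∨ ¬safe))) = {q0, q1, q2, q3}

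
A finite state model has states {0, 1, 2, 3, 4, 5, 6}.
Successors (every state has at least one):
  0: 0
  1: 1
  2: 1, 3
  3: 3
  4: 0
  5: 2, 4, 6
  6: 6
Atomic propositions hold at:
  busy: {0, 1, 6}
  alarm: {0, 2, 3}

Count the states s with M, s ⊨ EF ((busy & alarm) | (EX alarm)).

Sat(busy & alarm) = {0}
Sat(EX alarm) = {s : some successor in {0, 2, 3}} = {0, 2, 3, 4, 5}
Sat((busy & alarm) | (EX alarm)) = {0, 2, 3, 4, 5}
EF ((busy & alarm) | (EX alarm)): least fixpoint, start Z0 = {0, 2, 3, 4, 5}, add states with some successor in Z. Already a fixed point.
Sat(EF ((busy & alarm) | (EX alarm))) = {0, 2, 3, 4, 5}
|Sat(EF ((busy & alarm) | (EX alarm)))| = |{0, 2, 3, 4, 5}| = 5.

5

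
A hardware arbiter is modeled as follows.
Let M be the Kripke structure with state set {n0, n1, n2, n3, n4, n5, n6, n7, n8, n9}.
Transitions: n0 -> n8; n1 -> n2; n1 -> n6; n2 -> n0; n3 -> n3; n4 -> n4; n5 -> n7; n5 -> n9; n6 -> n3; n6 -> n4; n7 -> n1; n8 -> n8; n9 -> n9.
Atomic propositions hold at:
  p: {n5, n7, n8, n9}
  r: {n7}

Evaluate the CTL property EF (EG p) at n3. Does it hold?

No

EG p: greatest fixpoint, start Z0 = {n5, n7, n8, n9}, keep only states in Sat with some successor in Z. Z1 = {n5, n8, n9}; fixed.
Sat(EG p) = {n5, n8, n9}
EF (EG p): least fixpoint, start Z0 = {n5, n8, n9}, add states with some successor in Z. Z1 = {n0, n5, n8, n9}; Z2 = {n0, n2, n5, n8, n9}; Z3 = {n0, n1, n2, n5, n8, n9}; Z4 = {n0, n1, n2, n5, n7, n8, n9}; fixed.
Sat(EF (EG p)) = {n0, n1, n2, n5, n7, n8, n9}
n3 ∉ Sat(EF (EG p)) = {n0, n1, n2, n5, n7, n8, n9}, so the formula does not hold at n3.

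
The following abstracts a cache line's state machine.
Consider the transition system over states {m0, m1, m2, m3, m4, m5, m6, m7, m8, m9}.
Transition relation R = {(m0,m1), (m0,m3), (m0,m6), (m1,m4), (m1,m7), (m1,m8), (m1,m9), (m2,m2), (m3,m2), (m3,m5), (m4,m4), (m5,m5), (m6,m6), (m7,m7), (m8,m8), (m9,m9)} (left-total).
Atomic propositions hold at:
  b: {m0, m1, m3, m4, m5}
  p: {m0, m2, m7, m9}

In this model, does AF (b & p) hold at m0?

Yes

Sat(b & p) = {m0}
AF (b & p): least fixpoint, start Z0 = {m0}, add states with every successor in Z. Already a fixed point.
Sat(AF (b & p)) = {m0}
m0 ∈ Sat(AF (b & p)) = {m0}, so the formula holds at m0.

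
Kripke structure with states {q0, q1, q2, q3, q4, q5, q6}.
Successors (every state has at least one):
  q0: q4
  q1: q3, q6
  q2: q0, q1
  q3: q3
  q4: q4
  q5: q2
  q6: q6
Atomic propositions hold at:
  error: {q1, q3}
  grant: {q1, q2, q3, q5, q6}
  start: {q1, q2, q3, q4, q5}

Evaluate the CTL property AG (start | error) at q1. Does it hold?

Sat(start | error) = {q1, q2, q3, q4, q5}
AG (start | error): greatest fixpoint, start Z0 = {q1, q2, q3, q4, q5}, keep only states in Sat with every successor in Z. Z1 = {q3, q4, q5}; Z2 = {q3, q4}; fixed.
Sat(AG (start | error)) = {q3, q4}
q1 ∉ Sat(AG (start | error)) = {q3, q4}, so the formula does not hold at q1.

No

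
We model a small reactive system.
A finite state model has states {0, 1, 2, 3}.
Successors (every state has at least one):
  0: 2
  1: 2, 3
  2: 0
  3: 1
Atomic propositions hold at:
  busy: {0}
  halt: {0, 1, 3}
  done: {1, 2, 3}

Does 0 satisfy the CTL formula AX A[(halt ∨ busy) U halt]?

No

Sat(halt ∨ busy) = {0, 1, 3}
A[(halt ∨ busy) U halt]: least fixpoint, start Z0 = Sat(halt) = {0, 1, 3}, add states in Sat(halt ∨ busy) with every successor in Z. Already a fixed point.
Sat(A[(halt ∨ busy) U halt]) = {0, 1, 3}
Sat(AX A[(halt ∨ busy) U halt]) = {s : every successor in {0, 1, 3}} = {2, 3}
0 ∉ Sat(AX A[(halt ∨ busy) U halt]) = {2, 3}, so the formula does not hold at 0.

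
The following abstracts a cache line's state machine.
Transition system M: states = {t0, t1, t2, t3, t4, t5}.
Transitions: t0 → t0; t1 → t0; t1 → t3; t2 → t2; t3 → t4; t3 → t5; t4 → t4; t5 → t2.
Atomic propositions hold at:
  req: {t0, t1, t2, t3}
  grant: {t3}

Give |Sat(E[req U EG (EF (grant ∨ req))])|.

5

Sat(grant ∨ req) = {t0, t1, t2, t3}
EF (grant ∨ req): least fixpoint, start Z0 = {t0, t1, t2, t3}, add states with some successor in Z. Z1 = {t0, t1, t2, t3, t5}; fixed.
Sat(EF (grant ∨ req)) = {t0, t1, t2, t3, t5}
EG (EF (grant ∨ req)): greatest fixpoint, start Z0 = {t0, t1, t2, t3, t5}, keep only states in Sat with some successor in Z. Already a fixed point.
Sat(EG (EF (grant ∨ req))) = {t0, t1, t2, t3, t5}
E[req U EG (EF (grant ∨ req))]: least fixpoint, start Z0 = Sat(EG (EF (grant ∨ req))) = {t0, t1, t2, t3, t5}, add states in Sat(req) with some successor in Z. Already a fixed point.
Sat(E[req U EG (EF (grant ∨ req))]) = {t0, t1, t2, t3, t5}
|Sat(E[req U EG (EF (grant ∨ req))])| = |{t0, t1, t2, t3, t5}| = 5.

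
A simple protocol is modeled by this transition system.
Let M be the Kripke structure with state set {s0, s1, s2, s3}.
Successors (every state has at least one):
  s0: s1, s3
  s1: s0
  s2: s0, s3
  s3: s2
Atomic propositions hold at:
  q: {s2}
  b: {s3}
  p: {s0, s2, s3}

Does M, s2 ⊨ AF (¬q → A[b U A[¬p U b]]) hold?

Yes

Sat(¬q) = {s0, s1, s3}
Sat(¬p) = {s1}
A[¬p U b]: least fixpoint, start Z0 = Sat(b) = {s3}, add states in Sat(¬p) with every successor in Z. Already a fixed point.
Sat(A[¬p U b]) = {s3}
A[b U A[¬p U b]]: least fixpoint, start Z0 = Sat(A[¬p U b]) = {s3}, add states in Sat(b) with every successor in Z. Already a fixed point.
Sat(A[b U A[¬p U b]]) = {s3}
Sat(¬q → A[b U A[¬p U b]]) = {s2, s3}
AF (¬q → A[b U A[¬p U b]]): least fixpoint, start Z0 = {s2, s3}, add states with every successor in Z. Already a fixed point.
Sat(AF (¬q → A[b U A[¬p U b]])) = {s2, s3}
s2 ∈ Sat(AF (¬q → A[b U A[¬p U b]])) = {s2, s3}, so the formula holds at s2.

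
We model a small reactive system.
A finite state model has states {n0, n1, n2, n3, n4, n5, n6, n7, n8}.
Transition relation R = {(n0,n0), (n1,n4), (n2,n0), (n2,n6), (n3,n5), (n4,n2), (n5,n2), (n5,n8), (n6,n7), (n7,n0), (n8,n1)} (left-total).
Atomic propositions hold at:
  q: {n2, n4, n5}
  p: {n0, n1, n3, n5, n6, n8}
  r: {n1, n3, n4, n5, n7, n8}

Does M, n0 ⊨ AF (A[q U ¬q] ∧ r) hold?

Sat(¬q) = {n0, n1, n3, n6, n7, n8}
A[q U ¬q]: least fixpoint, start Z0 = Sat(¬q) = {n0, n1, n3, n6, n7, n8}, add states in Sat(q) with every successor in Z. Z1 = {n0, n1, n2, n3, n6, n7, n8}; Z2 = {n0, n1, n2, n3, n4, n5, n6, n7, n8}; fixed.
Sat(A[q U ¬q]) = {n0, n1, n2, n3, n4, n5, n6, n7, n8}
Sat(A[q U ¬q] ∧ r) = {n1, n3, n4, n5, n7, n8}
AF (A[q U ¬q] ∧ r): least fixpoint, start Z0 = {n1, n3, n4, n5, n7, n8}, add states with every successor in Z. Z1 = {n1, n3, n4, n5, n6, n7, n8}; fixed.
Sat(AF (A[q U ¬q] ∧ r)) = {n1, n3, n4, n5, n6, n7, n8}
n0 ∉ Sat(AF (A[q U ¬q] ∧ r)) = {n1, n3, n4, n5, n6, n7, n8}, so the formula does not hold at n0.

No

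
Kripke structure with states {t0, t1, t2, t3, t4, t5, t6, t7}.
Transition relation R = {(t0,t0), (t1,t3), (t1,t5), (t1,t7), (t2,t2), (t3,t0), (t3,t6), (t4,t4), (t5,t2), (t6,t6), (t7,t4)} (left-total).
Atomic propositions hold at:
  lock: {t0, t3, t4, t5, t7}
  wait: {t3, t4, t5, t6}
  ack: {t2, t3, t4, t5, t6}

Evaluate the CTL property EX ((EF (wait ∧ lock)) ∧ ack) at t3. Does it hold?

No

Sat(wait ∧ lock) = {t3, t4, t5}
EF (wait ∧ lock): least fixpoint, start Z0 = {t3, t4, t5}, add states with some successor in Z. Z1 = {t1, t3, t4, t5, t7}; fixed.
Sat(EF (wait ∧ lock)) = {t1, t3, t4, t5, t7}
Sat((EF (wait ∧ lock)) ∧ ack) = {t3, t4, t5}
Sat(EX ((EF (wait ∧ lock)) ∧ ack)) = {s : some successor in {t3, t4, t5}} = {t1, t4, t7}
t3 ∉ Sat(EX ((EF (wait ∧ lock)) ∧ ack)) = {t1, t4, t7}, so the formula does not hold at t3.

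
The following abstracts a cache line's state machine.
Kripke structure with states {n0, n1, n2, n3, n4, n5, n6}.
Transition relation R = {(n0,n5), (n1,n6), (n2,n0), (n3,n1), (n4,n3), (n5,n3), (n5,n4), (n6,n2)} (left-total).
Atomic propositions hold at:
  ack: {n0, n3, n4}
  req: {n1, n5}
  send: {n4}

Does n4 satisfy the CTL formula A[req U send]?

A[req U send]: least fixpoint, start Z0 = Sat(send) = {n4}, add states in Sat(req) with every successor in Z. Already a fixed point.
Sat(A[req U send]) = {n4}
n4 ∈ Sat(A[req U send]) = {n4}, so the formula holds at n4.

Yes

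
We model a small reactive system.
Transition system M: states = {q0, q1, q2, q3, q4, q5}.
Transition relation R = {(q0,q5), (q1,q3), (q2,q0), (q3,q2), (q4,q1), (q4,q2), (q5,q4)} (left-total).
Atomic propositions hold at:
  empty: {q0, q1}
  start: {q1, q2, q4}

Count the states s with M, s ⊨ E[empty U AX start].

5

Sat(AX start) = {s : every successor in {q1, q2, q4}} = {q3, q4, q5}
E[empty U AX start]: least fixpoint, start Z0 = Sat(AX start) = {q3, q4, q5}, add states in Sat(empty) with some successor in Z. Z1 = {q0, q1, q3, q4, q5}; fixed.
Sat(E[empty U AX start]) = {q0, q1, q3, q4, q5}
|Sat(E[empty U AX start])| = |{q0, q1, q3, q4, q5}| = 5.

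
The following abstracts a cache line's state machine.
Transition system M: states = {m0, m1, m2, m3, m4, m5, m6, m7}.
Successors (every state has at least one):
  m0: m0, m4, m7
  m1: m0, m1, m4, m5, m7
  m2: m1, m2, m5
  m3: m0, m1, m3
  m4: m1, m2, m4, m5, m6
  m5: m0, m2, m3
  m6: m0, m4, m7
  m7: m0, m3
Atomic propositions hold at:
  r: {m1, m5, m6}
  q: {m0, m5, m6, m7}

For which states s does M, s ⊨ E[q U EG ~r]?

Sat(~r) = {m0, m2, m3, m4, m7}
EG ~r: greatest fixpoint, start Z0 = {m0, m2, m3, m4, m7}, keep only states in Sat with some successor in Z. Already a fixed point.
Sat(EG ~r) = {m0, m2, m3, m4, m7}
E[q U EG ~r]: least fixpoint, start Z0 = Sat(EG ~r) = {m0, m2, m3, m4, m7}, add states in Sat(q) with some successor in Z. Z1 = {m0, m2, m3, m4, m5, m6, m7}; fixed.
Sat(E[q U EG ~r]) = {m0, m2, m3, m4, m5, m6, m7}

{m0, m2, m3, m4, m5, m6, m7}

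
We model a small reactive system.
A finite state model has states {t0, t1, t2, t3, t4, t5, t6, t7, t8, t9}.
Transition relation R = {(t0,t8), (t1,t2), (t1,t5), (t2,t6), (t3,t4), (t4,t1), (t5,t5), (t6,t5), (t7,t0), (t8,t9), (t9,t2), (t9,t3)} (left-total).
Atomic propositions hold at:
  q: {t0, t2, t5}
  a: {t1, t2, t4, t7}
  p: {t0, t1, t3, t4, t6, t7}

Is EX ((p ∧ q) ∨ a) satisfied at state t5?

Sat(p ∧ q) = {t0}
Sat((p ∧ q) ∨ a) = {t0, t1, t2, t4, t7}
Sat(EX ((p ∧ q) ∨ a)) = {s : some successor in {t0, t1, t2, t4, t7}} = {t1, t3, t4, t7, t9}
t5 ∉ Sat(EX ((p ∧ q) ∨ a)) = {t1, t3, t4, t7, t9}, so the formula does not hold at t5.

No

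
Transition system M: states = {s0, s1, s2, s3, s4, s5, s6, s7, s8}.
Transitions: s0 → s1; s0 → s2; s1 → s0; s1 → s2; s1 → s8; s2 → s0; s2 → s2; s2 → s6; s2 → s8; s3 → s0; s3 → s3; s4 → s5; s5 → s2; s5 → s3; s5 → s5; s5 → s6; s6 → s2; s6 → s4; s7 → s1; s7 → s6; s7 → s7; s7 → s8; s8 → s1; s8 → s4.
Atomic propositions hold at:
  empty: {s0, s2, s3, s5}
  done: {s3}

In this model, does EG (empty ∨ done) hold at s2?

Yes

Sat(empty ∨ done) = {s0, s2, s3, s5}
EG (empty ∨ done): greatest fixpoint, start Z0 = {s0, s2, s3, s5}, keep only states in Sat with some successor in Z. Already a fixed point.
Sat(EG (empty ∨ done)) = {s0, s2, s3, s5}
s2 ∈ Sat(EG (empty ∨ done)) = {s0, s2, s3, s5}, so the formula holds at s2.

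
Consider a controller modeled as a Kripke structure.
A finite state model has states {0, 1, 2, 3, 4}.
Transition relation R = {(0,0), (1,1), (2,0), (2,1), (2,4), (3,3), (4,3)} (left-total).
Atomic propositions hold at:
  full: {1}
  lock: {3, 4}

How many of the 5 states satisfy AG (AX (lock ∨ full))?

3

Sat(lock ∨ full) = {1, 3, 4}
Sat(AX (lock ∨ full)) = {s : every successor in {1, 3, 4}} = {1, 3, 4}
AG (AX (lock ∨ full)): greatest fixpoint, start Z0 = {1, 3, 4}, keep only states in Sat with every successor in Z. Already a fixed point.
Sat(AG (AX (lock ∨ full))) = {1, 3, 4}
|Sat(AG (AX (lock ∨ full)))| = |{1, 3, 4}| = 3.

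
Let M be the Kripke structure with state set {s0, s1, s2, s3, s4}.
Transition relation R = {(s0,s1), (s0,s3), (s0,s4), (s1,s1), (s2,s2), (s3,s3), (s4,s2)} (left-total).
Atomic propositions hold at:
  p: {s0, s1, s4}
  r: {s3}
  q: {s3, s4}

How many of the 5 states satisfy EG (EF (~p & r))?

2

Sat(~p) = {s2, s3}
Sat(~p & r) = {s3}
EF (~p & r): least fixpoint, start Z0 = {s3}, add states with some successor in Z. Z1 = {s0, s3}; fixed.
Sat(EF (~p & r)) = {s0, s3}
EG (EF (~p & r)): greatest fixpoint, start Z0 = {s0, s3}, keep only states in Sat with some successor in Z. Already a fixed point.
Sat(EG (EF (~p & r))) = {s0, s3}
|Sat(EG (EF (~p & r)))| = |{s0, s3}| = 2.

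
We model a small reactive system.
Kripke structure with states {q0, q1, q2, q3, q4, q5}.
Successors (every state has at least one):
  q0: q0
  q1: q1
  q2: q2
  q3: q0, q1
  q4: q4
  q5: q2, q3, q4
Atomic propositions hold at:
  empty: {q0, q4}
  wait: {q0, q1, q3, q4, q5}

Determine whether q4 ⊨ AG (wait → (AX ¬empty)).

No

Sat(¬empty) = {q1, q2, q3, q5}
Sat(AX ¬empty) = {s : every successor in {q1, q2, q3, q5}} = {q1, q2}
Sat(wait → (AX ¬empty)) = {q1, q2}
AG (wait → (AX ¬empty)): greatest fixpoint, start Z0 = {q1, q2}, keep only states in Sat with every successor in Z. Already a fixed point.
Sat(AG (wait → (AX ¬empty))) = {q1, q2}
q4 ∉ Sat(AG (wait → (AX ¬empty))) = {q1, q2}, so the formula does not hold at q4.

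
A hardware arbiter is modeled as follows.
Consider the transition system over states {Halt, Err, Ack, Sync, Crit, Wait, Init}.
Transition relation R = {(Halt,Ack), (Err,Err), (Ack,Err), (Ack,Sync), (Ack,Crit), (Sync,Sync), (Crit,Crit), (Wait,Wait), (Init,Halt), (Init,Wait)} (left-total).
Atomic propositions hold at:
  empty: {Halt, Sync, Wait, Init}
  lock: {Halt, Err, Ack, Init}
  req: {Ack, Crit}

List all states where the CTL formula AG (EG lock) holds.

EG lock: greatest fixpoint, start Z0 = {Halt, Err, Ack, Init}, keep only states in Sat with some successor in Z. Already a fixed point.
Sat(EG lock) = {Halt, Err, Ack, Init}
AG (EG lock): greatest fixpoint, start Z0 = {Halt, Err, Ack, Init}, keep only states in Sat with every successor in Z. Z1 = {Halt, Err}; Z2 = {Err}; fixed.
Sat(AG (EG lock)) = {Err}

{Err}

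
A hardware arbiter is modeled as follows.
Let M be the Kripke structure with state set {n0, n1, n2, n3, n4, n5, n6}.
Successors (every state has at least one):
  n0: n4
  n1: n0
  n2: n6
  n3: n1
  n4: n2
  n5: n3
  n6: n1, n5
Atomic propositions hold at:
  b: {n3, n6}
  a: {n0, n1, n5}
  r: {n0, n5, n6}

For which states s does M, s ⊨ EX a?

{n1, n3, n6}

Sat(EX a) = {s : some successor in {n0, n1, n5}} = {n1, n3, n6}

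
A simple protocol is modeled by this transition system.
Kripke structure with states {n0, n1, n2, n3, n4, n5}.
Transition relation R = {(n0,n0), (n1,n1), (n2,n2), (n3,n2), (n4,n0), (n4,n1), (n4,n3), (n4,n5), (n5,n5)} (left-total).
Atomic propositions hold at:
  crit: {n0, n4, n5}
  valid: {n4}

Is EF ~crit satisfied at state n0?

No

Sat(~crit) = {n1, n2, n3}
EF ~crit: least fixpoint, start Z0 = {n1, n2, n3}, add states with some successor in Z. Z1 = {n1, n2, n3, n4}; fixed.
Sat(EF ~crit) = {n1, n2, n3, n4}
n0 ∉ Sat(EF ~crit) = {n1, n2, n3, n4}, so the formula does not hold at n0.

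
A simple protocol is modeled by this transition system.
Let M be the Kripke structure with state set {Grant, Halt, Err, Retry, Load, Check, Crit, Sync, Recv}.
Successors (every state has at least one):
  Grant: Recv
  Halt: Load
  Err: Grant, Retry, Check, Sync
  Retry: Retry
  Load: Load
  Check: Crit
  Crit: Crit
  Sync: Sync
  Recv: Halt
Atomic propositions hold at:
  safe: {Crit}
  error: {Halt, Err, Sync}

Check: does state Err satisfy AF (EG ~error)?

Sat(~error) = {Grant, Retry, Load, Check, Crit, Recv}
EG ~error: greatest fixpoint, start Z0 = {Grant, Retry, Load, Check, Crit, Recv}, keep only states in Sat with some successor in Z. Z1 = {Grant, Retry, Load, Check, Crit}; Z2 = {Retry, Load, Check, Crit}; fixed.
Sat(EG ~error) = {Retry, Load, Check, Crit}
AF (EG ~error): least fixpoint, start Z0 = {Retry, Load, Check, Crit}, add states with every successor in Z. Z1 = {Halt, Retry, Load, Check, Crit}; Z2 = {Halt, Retry, Load, Check, Crit, Recv}; Z3 = {Grant, Halt, Retry, Load, Check, Crit, Recv}; fixed.
Sat(AF (EG ~error)) = {Grant, Halt, Retry, Load, Check, Crit, Recv}
Err ∉ Sat(AF (EG ~error)) = {Grant, Halt, Retry, Load, Check, Crit, Recv}, so the formula does not hold at Err.

No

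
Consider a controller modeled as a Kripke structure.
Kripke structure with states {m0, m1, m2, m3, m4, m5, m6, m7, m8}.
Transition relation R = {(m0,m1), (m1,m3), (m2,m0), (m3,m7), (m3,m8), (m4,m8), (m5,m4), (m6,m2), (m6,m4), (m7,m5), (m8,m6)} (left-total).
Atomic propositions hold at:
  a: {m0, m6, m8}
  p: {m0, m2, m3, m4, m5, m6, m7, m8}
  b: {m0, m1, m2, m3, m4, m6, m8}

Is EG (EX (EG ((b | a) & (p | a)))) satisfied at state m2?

Sat(b | a) = {m0, m1, m2, m3, m4, m6, m8}
Sat(p | a) = {m0, m2, m3, m4, m5, m6, m7, m8}
Sat((b | a) & (p | a)) = {m0, m2, m3, m4, m6, m8}
EG ((b | a) & (p | a)): greatest fixpoint, start Z0 = {m0, m2, m3, m4, m6, m8}, keep only states in Sat with some successor in Z. Z1 = {m2, m3, m4, m6, m8}; Z2 = {m3, m4, m6, m8}; fixed.
Sat(EG ((b | a) & (p | a))) = {m3, m4, m6, m8}
Sat(EX (EG ((b | a) & (p | a)))) = {s : some successor in {m3, m4, m6, m8}} = {m1, m3, m4, m5, m6, m8}
EG (EX (EG ((b | a) & (p | a)))): greatest fixpoint, start Z0 = {m1, m3, m4, m5, m6, m8}, keep only states in Sat with some successor in Z. Already a fixed point.
Sat(EG (EX (EG ((b | a) & (p | a))))) = {m1, m3, m4, m5, m6, m8}
m2 ∉ Sat(EG (EX (EG ((b | a) & (p | a))))) = {m1, m3, m4, m5, m6, m8}, so the formula does not hold at m2.

No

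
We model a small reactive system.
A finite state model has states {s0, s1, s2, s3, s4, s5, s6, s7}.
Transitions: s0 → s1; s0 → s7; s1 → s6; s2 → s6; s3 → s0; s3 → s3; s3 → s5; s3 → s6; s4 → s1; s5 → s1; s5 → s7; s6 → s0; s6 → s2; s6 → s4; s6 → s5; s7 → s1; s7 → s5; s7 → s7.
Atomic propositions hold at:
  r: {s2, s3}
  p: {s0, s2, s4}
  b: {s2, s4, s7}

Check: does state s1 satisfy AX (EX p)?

Sat(EX p) = {s : some successor in {s0, s2, s4}} = {s3, s6}
Sat(AX (EX p)) = {s : every successor in {s3, s6}} = {s1, s2}
s1 ∈ Sat(AX (EX p)) = {s1, s2}, so the formula holds at s1.

Yes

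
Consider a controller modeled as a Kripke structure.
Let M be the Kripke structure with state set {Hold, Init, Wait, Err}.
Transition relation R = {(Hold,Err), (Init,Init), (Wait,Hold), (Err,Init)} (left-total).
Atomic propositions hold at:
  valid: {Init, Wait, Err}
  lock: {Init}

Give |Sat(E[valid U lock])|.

2

E[valid U lock]: least fixpoint, start Z0 = Sat(lock) = {Init}, add states in Sat(valid) with some successor in Z. Z1 = {Init, Err}; fixed.
Sat(E[valid U lock]) = {Init, Err}
|Sat(E[valid U lock])| = |{Init, Err}| = 2.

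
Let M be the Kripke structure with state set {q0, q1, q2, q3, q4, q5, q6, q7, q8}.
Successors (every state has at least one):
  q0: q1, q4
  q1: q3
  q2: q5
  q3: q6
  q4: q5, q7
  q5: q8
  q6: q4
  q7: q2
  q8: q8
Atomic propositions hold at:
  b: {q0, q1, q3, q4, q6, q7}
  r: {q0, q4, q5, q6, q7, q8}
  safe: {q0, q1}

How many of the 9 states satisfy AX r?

Sat(AX r) = {s : every successor in {q0, q4, q5, q6, q7, q8}} = {q2, q3, q4, q5, q6, q8}
|Sat(AX r)| = |{q2, q3, q4, q5, q6, q8}| = 6.

6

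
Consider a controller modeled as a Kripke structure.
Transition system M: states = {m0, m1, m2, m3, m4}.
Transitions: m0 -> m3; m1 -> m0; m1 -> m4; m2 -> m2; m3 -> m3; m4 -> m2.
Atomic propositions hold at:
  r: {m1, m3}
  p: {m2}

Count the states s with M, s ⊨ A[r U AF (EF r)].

EF r: least fixpoint, start Z0 = {m1, m3}, add states with some successor in Z. Z1 = {m0, m1, m3}; fixed.
Sat(EF r) = {m0, m1, m3}
AF (EF r): least fixpoint, start Z0 = {m0, m1, m3}, add states with every successor in Z. Already a fixed point.
Sat(AF (EF r)) = {m0, m1, m3}
A[r U AF (EF r)]: least fixpoint, start Z0 = Sat(AF (EF r)) = {m0, m1, m3}, add states in Sat(r) with every successor in Z. Already a fixed point.
Sat(A[r U AF (EF r)]) = {m0, m1, m3}
|Sat(A[r U AF (EF r)])| = |{m0, m1, m3}| = 3.

3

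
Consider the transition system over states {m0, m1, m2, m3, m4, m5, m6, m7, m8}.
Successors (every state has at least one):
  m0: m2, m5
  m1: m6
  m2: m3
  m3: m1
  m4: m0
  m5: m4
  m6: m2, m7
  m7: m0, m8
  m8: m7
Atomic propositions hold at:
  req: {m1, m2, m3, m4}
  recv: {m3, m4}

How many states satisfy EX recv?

Sat(EX recv) = {s : some successor in {m3, m4}} = {m2, m5}
|Sat(EX recv)| = |{m2, m5}| = 2.

2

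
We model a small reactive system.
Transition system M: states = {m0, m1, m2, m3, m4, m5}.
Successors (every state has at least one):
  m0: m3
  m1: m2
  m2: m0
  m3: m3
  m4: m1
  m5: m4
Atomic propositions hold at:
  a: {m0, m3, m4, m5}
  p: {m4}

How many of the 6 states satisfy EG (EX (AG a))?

AG a: greatest fixpoint, start Z0 = {m0, m3, m4, m5}, keep only states in Sat with every successor in Z. Z1 = {m0, m3, m5}; Z2 = {m0, m3}; fixed.
Sat(AG a) = {m0, m3}
Sat(EX (AG a)) = {s : some successor in {m0, m3}} = {m0, m2, m3}
EG (EX (AG a)): greatest fixpoint, start Z0 = {m0, m2, m3}, keep only states in Sat with some successor in Z. Already a fixed point.
Sat(EG (EX (AG a))) = {m0, m2, m3}
|Sat(EG (EX (AG a)))| = |{m0, m2, m3}| = 3.

3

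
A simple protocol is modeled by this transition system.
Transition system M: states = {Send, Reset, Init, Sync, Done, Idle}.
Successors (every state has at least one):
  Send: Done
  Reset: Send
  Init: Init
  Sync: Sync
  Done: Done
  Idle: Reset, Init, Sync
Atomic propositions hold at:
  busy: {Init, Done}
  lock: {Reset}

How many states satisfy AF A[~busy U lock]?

Sat(~busy) = {Send, Reset, Sync, Idle}
A[~busy U lock]: least fixpoint, start Z0 = Sat(lock) = {Reset}, add states in Sat(~busy) with every successor in Z. Already a fixed point.
Sat(A[~busy U lock]) = {Reset}
AF A[~busy U lock]: least fixpoint, start Z0 = {Reset}, add states with every successor in Z. Already a fixed point.
Sat(AF A[~busy U lock]) = {Reset}
|Sat(AF A[~busy U lock])| = |{Reset}| = 1.

1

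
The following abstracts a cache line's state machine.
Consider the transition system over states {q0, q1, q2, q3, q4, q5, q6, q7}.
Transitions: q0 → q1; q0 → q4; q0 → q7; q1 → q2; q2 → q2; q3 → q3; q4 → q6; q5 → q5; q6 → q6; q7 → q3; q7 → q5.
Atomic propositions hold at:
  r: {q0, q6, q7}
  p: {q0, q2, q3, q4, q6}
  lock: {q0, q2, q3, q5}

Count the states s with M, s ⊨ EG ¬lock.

Sat(¬lock) = {q1, q4, q6, q7}
EG ¬lock: greatest fixpoint, start Z0 = {q1, q4, q6, q7}, keep only states in Sat with some successor in Z. Z1 = {q4, q6}; fixed.
Sat(EG ¬lock) = {q4, q6}
|Sat(EG ¬lock)| = |{q4, q6}| = 2.

2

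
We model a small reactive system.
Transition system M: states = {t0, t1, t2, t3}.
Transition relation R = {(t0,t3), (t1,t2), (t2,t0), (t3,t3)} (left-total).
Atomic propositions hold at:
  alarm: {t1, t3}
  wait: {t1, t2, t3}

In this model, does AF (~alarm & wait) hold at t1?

Yes

Sat(~alarm) = {t0, t2}
Sat(~alarm & wait) = {t2}
AF (~alarm & wait): least fixpoint, start Z0 = {t2}, add states with every successor in Z. Z1 = {t1, t2}; fixed.
Sat(AF (~alarm & wait)) = {t1, t2}
t1 ∈ Sat(AF (~alarm & wait)) = {t1, t2}, so the formula holds at t1.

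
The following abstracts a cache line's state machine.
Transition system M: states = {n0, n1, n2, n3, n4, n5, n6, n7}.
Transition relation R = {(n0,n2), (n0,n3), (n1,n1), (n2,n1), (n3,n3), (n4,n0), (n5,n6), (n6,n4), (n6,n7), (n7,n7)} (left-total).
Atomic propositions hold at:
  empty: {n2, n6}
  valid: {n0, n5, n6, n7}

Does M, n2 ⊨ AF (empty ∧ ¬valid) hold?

Yes

Sat(¬valid) = {n1, n2, n3, n4}
Sat(empty ∧ ¬valid) = {n2}
AF (empty ∧ ¬valid): least fixpoint, start Z0 = {n2}, add states with every successor in Z. Already a fixed point.
Sat(AF (empty ∧ ¬valid)) = {n2}
n2 ∈ Sat(AF (empty ∧ ¬valid)) = {n2}, so the formula holds at n2.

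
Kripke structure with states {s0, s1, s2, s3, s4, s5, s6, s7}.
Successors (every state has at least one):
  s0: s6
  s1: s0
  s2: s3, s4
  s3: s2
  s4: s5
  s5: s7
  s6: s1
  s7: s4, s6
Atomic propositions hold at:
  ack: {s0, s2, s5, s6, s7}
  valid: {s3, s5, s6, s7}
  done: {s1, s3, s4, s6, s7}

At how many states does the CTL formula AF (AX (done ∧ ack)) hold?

Sat(done ∧ ack) = {s6, s7}
Sat(AX (done ∧ ack)) = {s : every successor in {s6, s7}} = {s0, s5}
AF (AX (done ∧ ack)): least fixpoint, start Z0 = {s0, s5}, add states with every successor in Z. Z1 = {s0, s1, s4, s5}; Z2 = {s0, s1, s4, s5, s6}; Z3 = {s0, s1, s4, s5, s6, s7}; fixed.
Sat(AF (AX (done ∧ ack))) = {s0, s1, s4, s5, s6, s7}
|Sat(AF (AX (done ∧ ack)))| = |{s0, s1, s4, s5, s6, s7}| = 6.

6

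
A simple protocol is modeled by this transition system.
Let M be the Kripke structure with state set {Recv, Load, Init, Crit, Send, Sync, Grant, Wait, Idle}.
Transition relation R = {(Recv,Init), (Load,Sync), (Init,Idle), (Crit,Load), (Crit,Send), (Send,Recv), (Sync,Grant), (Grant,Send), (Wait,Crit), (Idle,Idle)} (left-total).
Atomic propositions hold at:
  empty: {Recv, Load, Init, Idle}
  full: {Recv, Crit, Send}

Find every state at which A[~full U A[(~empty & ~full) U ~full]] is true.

Sat(~full) = {Load, Init, Sync, Grant, Wait, Idle}
Sat(~empty) = {Crit, Send, Sync, Grant, Wait}
Sat(~empty & ~full) = {Sync, Grant, Wait}
A[(~empty & ~full) U ~full]: least fixpoint, start Z0 = Sat(~full) = {Load, Init, Sync, Grant, Wait, Idle}, add states in Sat(~empty & ~full) with every successor in Z. Already a fixed point.
Sat(A[(~empty & ~full) U ~full]) = {Load, Init, Sync, Grant, Wait, Idle}
A[~full U A[(~empty & ~full) U ~full]]: least fixpoint, start Z0 = Sat(A[(~empty & ~full) U ~full]) = {Load, Init, Sync, Grant, Wait, Idle}, add states in Sat(~full) with every successor in Z. Already a fixed point.
Sat(A[~full U A[(~empty & ~full) U ~full]]) = {Load, Init, Sync, Grant, Wait, Idle}

{Load, Init, Sync, Grant, Wait, Idle}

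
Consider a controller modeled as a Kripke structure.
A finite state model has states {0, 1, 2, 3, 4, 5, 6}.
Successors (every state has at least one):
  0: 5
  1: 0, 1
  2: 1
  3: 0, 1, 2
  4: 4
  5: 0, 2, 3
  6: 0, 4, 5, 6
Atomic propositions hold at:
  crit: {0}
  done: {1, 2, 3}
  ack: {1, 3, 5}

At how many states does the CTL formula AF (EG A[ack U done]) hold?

A[ack U done]: least fixpoint, start Z0 = Sat(done) = {1, 2, 3}, add states in Sat(ack) with every successor in Z. Already a fixed point.
Sat(A[ack U done]) = {1, 2, 3}
EG A[ack U done]: greatest fixpoint, start Z0 = {1, 2, 3}, keep only states in Sat with some successor in Z. Already a fixed point.
Sat(EG A[ack U done]) = {1, 2, 3}
AF (EG A[ack U done]): least fixpoint, start Z0 = {1, 2, 3}, add states with every successor in Z. Already a fixed point.
Sat(AF (EG A[ack U done])) = {1, 2, 3}
|Sat(AF (EG A[ack U done]))| = |{1, 2, 3}| = 3.

3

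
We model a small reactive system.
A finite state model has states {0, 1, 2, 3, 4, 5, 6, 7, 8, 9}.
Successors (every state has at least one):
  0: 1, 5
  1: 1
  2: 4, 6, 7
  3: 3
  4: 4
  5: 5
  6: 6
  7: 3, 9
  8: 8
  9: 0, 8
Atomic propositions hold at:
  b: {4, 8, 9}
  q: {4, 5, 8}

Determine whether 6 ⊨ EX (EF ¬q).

Sat(¬q) = {0, 1, 2, 3, 6, 7, 9}
EF ¬q: least fixpoint, start Z0 = {0, 1, 2, 3, 6, 7, 9}, add states with some successor in Z. Already a fixed point.
Sat(EF ¬q) = {0, 1, 2, 3, 6, 7, 9}
Sat(EX (EF ¬q)) = {s : some successor in {0, 1, 2, 3, 6, 7, 9}} = {0, 1, 2, 3, 6, 7, 9}
6 ∈ Sat(EX (EF ¬q)) = {0, 1, 2, 3, 6, 7, 9}, so the formula holds at 6.

Yes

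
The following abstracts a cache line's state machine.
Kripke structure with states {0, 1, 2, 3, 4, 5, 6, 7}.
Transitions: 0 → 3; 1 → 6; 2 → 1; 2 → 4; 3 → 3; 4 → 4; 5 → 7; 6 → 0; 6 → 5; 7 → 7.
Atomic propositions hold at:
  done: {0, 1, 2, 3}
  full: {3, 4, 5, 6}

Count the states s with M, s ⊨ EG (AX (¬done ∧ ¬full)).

Sat(¬done) = {4, 5, 6, 7}
Sat(¬full) = {0, 1, 2, 7}
Sat(¬done ∧ ¬full) = {7}
Sat(AX (¬done ∧ ¬full)) = {s : every successor in {7}} = {5, 7}
EG (AX (¬done ∧ ¬full)): greatest fixpoint, start Z0 = {5, 7}, keep only states in Sat with some successor in Z. Already a fixed point.
Sat(EG (AX (¬done ∧ ¬full))) = {5, 7}
|Sat(EG (AX (¬done ∧ ¬full)))| = |{5, 7}| = 2.

2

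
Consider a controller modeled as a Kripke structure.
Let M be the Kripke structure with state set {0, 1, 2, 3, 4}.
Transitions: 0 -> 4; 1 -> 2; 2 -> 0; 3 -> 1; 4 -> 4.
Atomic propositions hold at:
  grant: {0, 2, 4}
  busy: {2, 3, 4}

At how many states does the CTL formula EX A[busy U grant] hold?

4

A[busy U grant]: least fixpoint, start Z0 = Sat(grant) = {0, 2, 4}, add states in Sat(busy) with every successor in Z. Already a fixed point.
Sat(A[busy U grant]) = {0, 2, 4}
Sat(EX A[busy U grant]) = {s : some successor in {0, 2, 4}} = {0, 1, 2, 4}
|Sat(EX A[busy U grant])| = |{0, 1, 2, 4}| = 4.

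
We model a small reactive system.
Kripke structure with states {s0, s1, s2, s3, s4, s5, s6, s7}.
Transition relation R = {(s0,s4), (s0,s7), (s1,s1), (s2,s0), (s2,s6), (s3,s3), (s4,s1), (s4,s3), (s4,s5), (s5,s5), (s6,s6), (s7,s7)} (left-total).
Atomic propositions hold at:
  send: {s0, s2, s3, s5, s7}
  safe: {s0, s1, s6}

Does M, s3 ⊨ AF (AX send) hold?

Sat(AX send) = {s : every successor in {s0, s2, s3, s5, s7}} = {s3, s5, s7}
AF (AX send): least fixpoint, start Z0 = {s3, s5, s7}, add states with every successor in Z. Already a fixed point.
Sat(AF (AX send)) = {s3, s5, s7}
s3 ∈ Sat(AF (AX send)) = {s3, s5, s7}, so the formula holds at s3.

Yes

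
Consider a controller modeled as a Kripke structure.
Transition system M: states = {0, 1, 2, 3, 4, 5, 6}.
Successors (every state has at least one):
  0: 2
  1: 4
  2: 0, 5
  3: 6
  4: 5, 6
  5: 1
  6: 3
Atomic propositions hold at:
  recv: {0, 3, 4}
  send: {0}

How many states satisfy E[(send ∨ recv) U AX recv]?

Sat(send ∨ recv) = {0, 3, 4}
Sat(AX recv) = {s : every successor in {0, 3, 4}} = {1, 6}
E[(send ∨ recv) U AX recv]: least fixpoint, start Z0 = Sat(AX recv) = {1, 6}, add states in Sat(send ∨ recv) with some successor in Z. Z1 = {1, 3, 4, 6}; fixed.
Sat(E[(send ∨ recv) U AX recv]) = {1, 3, 4, 6}
|Sat(E[(send ∨ recv) U AX recv])| = |{1, 3, 4, 6}| = 4.

4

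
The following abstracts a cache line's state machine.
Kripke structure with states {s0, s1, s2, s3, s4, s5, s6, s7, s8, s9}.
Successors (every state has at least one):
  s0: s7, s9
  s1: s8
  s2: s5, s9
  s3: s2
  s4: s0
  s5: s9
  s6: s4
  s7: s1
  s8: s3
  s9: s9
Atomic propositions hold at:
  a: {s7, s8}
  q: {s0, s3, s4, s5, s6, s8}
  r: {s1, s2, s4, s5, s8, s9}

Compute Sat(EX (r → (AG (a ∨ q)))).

Sat(a ∨ q) = {s0, s3, s4, s5, s6, s7, s8}
AG (a ∨ q): greatest fixpoint, start Z0 = {s0, s3, s4, s5, s6, s7, s8}, keep only states in Sat with every successor in Z. Z1 = {s4, s6, s8}; Z2 = {s6}; Z3 = ∅; fixed.
Sat(AG (a ∨ q)) = ∅
Sat(r → (AG (a ∨ q))) = {s0, s3, s6, s7}
Sat(EX (r → (AG (a ∨ q)))) = {s : some successor in {s0, s3, s6, s7}} = {s0, s4, s8}

{s0, s4, s8}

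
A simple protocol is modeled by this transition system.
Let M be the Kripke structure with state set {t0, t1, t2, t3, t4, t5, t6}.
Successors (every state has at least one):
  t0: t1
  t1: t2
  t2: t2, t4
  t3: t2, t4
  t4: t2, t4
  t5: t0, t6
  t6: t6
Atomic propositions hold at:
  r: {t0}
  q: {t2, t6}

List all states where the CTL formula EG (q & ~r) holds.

{t2, t6}

Sat(~r) = {t1, t2, t3, t4, t5, t6}
Sat(q & ~r) = {t2, t6}
EG (q & ~r): greatest fixpoint, start Z0 = {t2, t6}, keep only states in Sat with some successor in Z. Already a fixed point.
Sat(EG (q & ~r)) = {t2, t6}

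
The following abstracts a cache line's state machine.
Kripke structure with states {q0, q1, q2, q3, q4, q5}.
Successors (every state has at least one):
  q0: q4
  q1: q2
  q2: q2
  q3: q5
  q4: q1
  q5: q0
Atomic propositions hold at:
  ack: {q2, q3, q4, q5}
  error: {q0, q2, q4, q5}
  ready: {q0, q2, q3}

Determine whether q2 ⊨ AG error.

Yes

AG error: greatest fixpoint, start Z0 = {q0, q2, q4, q5}, keep only states in Sat with every successor in Z. Z1 = {q0, q2, q5}; Z2 = {q2, q5}; Z3 = {q2}; fixed.
Sat(AG error) = {q2}
q2 ∈ Sat(AG error) = {q2}, so the formula holds at q2.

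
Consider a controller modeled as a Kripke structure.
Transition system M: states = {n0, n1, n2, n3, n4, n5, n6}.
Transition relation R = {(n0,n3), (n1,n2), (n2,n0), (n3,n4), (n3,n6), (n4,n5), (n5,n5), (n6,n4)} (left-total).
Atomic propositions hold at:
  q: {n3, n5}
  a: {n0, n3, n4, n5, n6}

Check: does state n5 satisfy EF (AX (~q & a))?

Sat(~q) = {n0, n1, n2, n4, n6}
Sat(~q & a) = {n0, n4, n6}
Sat(AX (~q & a)) = {s : every successor in {n0, n4, n6}} = {n2, n3, n6}
EF (AX (~q & a)): least fixpoint, start Z0 = {n2, n3, n6}, add states with some successor in Z. Z1 = {n0, n1, n2, n3, n6}; fixed.
Sat(EF (AX (~q & a))) = {n0, n1, n2, n3, n6}
n5 ∉ Sat(EF (AX (~q & a))) = {n0, n1, n2, n3, n6}, so the formula does not hold at n5.

No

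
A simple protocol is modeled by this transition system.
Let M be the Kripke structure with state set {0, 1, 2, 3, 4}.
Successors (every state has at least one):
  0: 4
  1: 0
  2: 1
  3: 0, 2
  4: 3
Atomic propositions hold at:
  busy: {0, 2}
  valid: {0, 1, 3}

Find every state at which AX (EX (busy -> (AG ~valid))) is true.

{0, 1, 3}

Sat(~valid) = {2, 4}
AG ~valid: greatest fixpoint, start Z0 = {2, 4}, keep only states in Sat with every successor in Z. Z1 = ∅; fixed.
Sat(AG ~valid) = ∅
Sat(busy -> (AG ~valid)) = {1, 3, 4}
Sat(EX (busy -> (AG ~valid))) = {s : some successor in {1, 3, 4}} = {0, 2, 4}
Sat(AX (EX (busy -> (AG ~valid)))) = {s : every successor in {0, 2, 4}} = {0, 1, 3}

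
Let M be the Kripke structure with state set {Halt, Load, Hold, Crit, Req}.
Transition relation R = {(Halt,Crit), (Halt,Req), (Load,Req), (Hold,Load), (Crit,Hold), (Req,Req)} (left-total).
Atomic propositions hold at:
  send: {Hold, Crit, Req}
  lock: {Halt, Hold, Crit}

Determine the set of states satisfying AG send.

AG send: greatest fixpoint, start Z0 = {Hold, Crit, Req}, keep only states in Sat with every successor in Z. Z1 = {Crit, Req}; Z2 = {Req}; fixed.
Sat(AG send) = {Req}

{Req}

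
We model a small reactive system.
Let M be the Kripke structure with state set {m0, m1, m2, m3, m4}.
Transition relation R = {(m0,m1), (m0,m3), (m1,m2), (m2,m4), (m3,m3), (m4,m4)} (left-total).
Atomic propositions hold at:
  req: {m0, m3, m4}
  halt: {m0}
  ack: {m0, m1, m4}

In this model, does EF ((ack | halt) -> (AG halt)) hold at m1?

Sat(ack | halt) = {m0, m1, m4}
AG halt: greatest fixpoint, start Z0 = {m0}, keep only states in Sat with every successor in Z. Z1 = ∅; fixed.
Sat(AG halt) = ∅
Sat((ack | halt) -> (AG halt)) = {m2, m3}
EF ((ack | halt) -> (AG halt)): least fixpoint, start Z0 = {m2, m3}, add states with some successor in Z. Z1 = {m0, m1, m2, m3}; fixed.
Sat(EF ((ack | halt) -> (AG halt))) = {m0, m1, m2, m3}
m1 ∈ Sat(EF ((ack | halt) -> (AG halt))) = {m0, m1, m2, m3}, so the formula holds at m1.

Yes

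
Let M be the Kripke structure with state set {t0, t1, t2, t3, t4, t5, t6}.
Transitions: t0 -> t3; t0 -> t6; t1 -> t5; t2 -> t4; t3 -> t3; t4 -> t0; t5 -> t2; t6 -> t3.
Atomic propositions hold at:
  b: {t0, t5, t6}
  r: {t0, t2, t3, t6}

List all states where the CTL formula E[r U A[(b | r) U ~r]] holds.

Sat(b | r) = {t0, t2, t3, t5, t6}
Sat(~r) = {t1, t4, t5}
A[(b | r) U ~r]: least fixpoint, start Z0 = Sat(~r) = {t1, t4, t5}, add states in Sat(b | r) with every successor in Z. Z1 = {t1, t2, t4, t5}; fixed.
Sat(A[(b | r) U ~r]) = {t1, t2, t4, t5}
E[r U A[(b | r) U ~r]]: least fixpoint, start Z0 = Sat(A[(b | r) U ~r]) = {t1, t2, t4, t5}, add states in Sat(r) with some successor in Z. Already a fixed point.
Sat(E[r U A[(b | r) U ~r]]) = {t1, t2, t4, t5}

{t1, t2, t4, t5}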